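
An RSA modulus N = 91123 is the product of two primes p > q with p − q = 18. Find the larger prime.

Since p = q + 18, we have 91123 = q(q + 18), so q² + 18q − 91123 = 0.
Discriminant: 18² + 4·91123 = 324 + 364492 = 364816; √364816 = 604.
q = (−18 + 604)/2 = 293, and p = q + 18 = 311.
Check: 293 · 311 = 91123.

311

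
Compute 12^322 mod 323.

178

12^1 ≡ 12 (mod 323)
12^2 ≡ 12^2 = 144 ≡ 144 (mod 323)
12^4 ≡ 144^2 = 20736 ≡ 64 (mod 323)
12^8 ≡ 64^2 = 4096 ≡ 220 (mod 323)
12^16 ≡ 220^2 = 48400 ≡ 273 (mod 323)
12^32 ≡ 273^2 = 74529 ≡ 239 (mod 323)
12^64 ≡ 239^2 = 57121 ≡ 273 (mod 323)
12^128 ≡ 273^2 = 74529 ≡ 239 (mod 323)
12^256 ≡ 239^2 = 57121 ≡ 273 (mod 323)
322 = 256 + 64 + 2 in binary powers of 2.
So 12^322 ≡ 273 · 273 · 144 ≡ 178 (mod 323).
Since 178 ≠ 1, base 12 is a Fermat witness: 323 is composite.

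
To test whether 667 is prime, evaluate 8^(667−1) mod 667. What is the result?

8^1 ≡ 8 (mod 667)
8^2 ≡ 8^2 = 64 ≡ 64 (mod 667)
8^4 ≡ 64^2 = 4096 ≡ 94 (mod 667)
8^8 ≡ 94^2 = 8836 ≡ 165 (mod 667)
8^16 ≡ 165^2 = 27225 ≡ 545 (mod 667)
8^32 ≡ 545^2 = 297025 ≡ 210 (mod 667)
8^64 ≡ 210^2 = 44100 ≡ 78 (mod 667)
8^128 ≡ 78^2 = 6084 ≡ 81 (mod 667)
8^256 ≡ 81^2 = 6561 ≡ 558 (mod 667)
8^512 ≡ 558^2 = 311364 ≡ 542 (mod 667)
666 = 512 + 128 + 16 + 8 + 2 in binary powers of 2.
So 8^666 ≡ 542 · 81 · 545 · 165 · 64 ≡ 473 (mod 667).
Since 473 ≠ 1, base 8 is a Fermat witness: 667 is composite.

473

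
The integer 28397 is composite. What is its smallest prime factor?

73

28397 is odd.
Digit sum 29, not divisible by 3.
Ends in 7: not divisible by 5.
7: 28397 = 7·4056 + 5
11: 28397 = 11·2581 + 6
13: 28397 = 13·2184 + 5
17: 28397 = 17·1670 + 7
19: 28397 = 19·1494 + 11
23: 28397 = 23·1234 + 15
29: 28397 = 29·979 + 6
31: 28397 = 31·916 + 1
37: 28397 = 37·767 + 18
41: 28397 = 41·692 + 25
43: 28397 = 43·660 + 17
47: 28397 = 47·604 + 9
53: 28397 = 53·535 + 42
59: 28397 = 59·481 + 18
61: 28397 = 61·465 + 32
67: 28397 = 67·423 + 56
71: 28397 = 71·399 + 68
73: 28397 = 73·389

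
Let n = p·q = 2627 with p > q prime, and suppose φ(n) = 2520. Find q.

φ(n) = (p−1)(q−1) = n − (p+q) + 1, so p + q = 2627 − 2520 + 1 = 108.
p and q are the roots of t² − 108t + 2627 = 0.
Discriminant: 108² − 4·2627 = 11664 − 10508 = 1156; √1156 = 34.
q = (108 − 34)/2 = 37, p = (108 + 34)/2 = 71.
Check: 37 · 71 = 2627.

37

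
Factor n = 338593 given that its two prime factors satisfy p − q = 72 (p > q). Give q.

547

Since p = q + 72, we have 338593 = q(q + 72), so q² + 72q − 338593 = 0.
Discriminant: 72² + 4·338593 = 5184 + 1354372 = 1359556; √1359556 = 1166.
q = (−72 + 1166)/2 = 547, and p = q + 72 = 619.
Check: 547 · 619 = 338593.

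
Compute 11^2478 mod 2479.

1148

11^1 ≡ 11 (mod 2479)
11^2 ≡ 11^2 = 121 ≡ 121 (mod 2479)
11^4 ≡ 121^2 = 14641 ≡ 2246 (mod 2479)
11^8 ≡ 2246^2 = 5044516 ≡ 2230 (mod 2479)
11^16 ≡ 2230^2 = 4972900 ≡ 26 (mod 2479)
11^32 ≡ 26^2 = 676 ≡ 676 (mod 2479)
11^64 ≡ 676^2 = 456976 ≡ 840 (mod 2479)
11^128 ≡ 840^2 = 705600 ≡ 1564 (mod 2479)
11^256 ≡ 1564^2 = 2446096 ≡ 1802 (mod 2479)
11^512 ≡ 1802^2 = 3247204 ≡ 2193 (mod 2479)
11^1024 ≡ 2193^2 = 4809249 ≡ 2468 (mod 2479)
11^2048 ≡ 2468^2 = 6091024 ≡ 121 (mod 2479)
2478 = 2048 + 256 + 128 + 32 + 8 + 4 + 2 in binary powers of 2.
So 11^2478 ≡ 121 · 1802 · 1564 · 676 · 2230 · 2246 · 121 ≡ 1148 (mod 2479).
Since 1148 ≠ 1, base 11 is a Fermat witness: 2479 is composite.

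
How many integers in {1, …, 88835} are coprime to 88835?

69984

Factor: 88835 = 5 · 109 · 163.
φ(88835) = (5−1) · (109−1) · (163−1) = 4 · 108 · 162 = 69984.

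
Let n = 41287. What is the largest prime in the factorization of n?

53

41287 = 19 · 2173
2173 = 41 · 53
53 is prime.
So 41287 = 19 · 41 · 53; the largest prime factor is 53.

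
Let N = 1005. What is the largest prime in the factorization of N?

1005 = 3 · 335
335 = 5 · 67
67 is prime.
So 1005 = 3 · 5 · 67; the largest prime factor is 67.

67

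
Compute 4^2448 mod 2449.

4^1 ≡ 4 (mod 2449)
4^2 ≡ 4^2 = 16 ≡ 16 (mod 2449)
4^4 ≡ 16^2 = 256 ≡ 256 (mod 2449)
4^8 ≡ 256^2 = 65536 ≡ 1862 (mod 2449)
4^16 ≡ 1862^2 = 3467044 ≡ 1709 (mod 2449)
4^32 ≡ 1709^2 = 2920681 ≡ 1473 (mod 2449)
4^64 ≡ 1473^2 = 2169729 ≡ 2364 (mod 2449)
4^128 ≡ 2364^2 = 5588496 ≡ 2327 (mod 2449)
4^256 ≡ 2327^2 = 5414929 ≡ 190 (mod 2449)
4^512 ≡ 190^2 = 36100 ≡ 1814 (mod 2449)
4^1024 ≡ 1814^2 = 3290596 ≡ 1589 (mod 2449)
4^2048 ≡ 1589^2 = 2524921 ≡ 2 (mod 2449)
2448 = 2048 + 256 + 128 + 16 in binary powers of 2.
So 4^2448 ≡ 2 · 190 · 2327 · 1709 ≡ 808 (mod 2449).
Since 808 ≠ 1, base 4 is a Fermat witness: 2449 is composite.

808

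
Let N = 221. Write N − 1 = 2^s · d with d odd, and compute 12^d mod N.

221 − 1 = 220 = 2^2 · 55, so d = 55.
12^1 ≡ 12 (mod 221)
12^2 ≡ 12^2 = 144 ≡ 144 (mod 221)
12^4 ≡ 144^2 = 20736 ≡ 183 (mod 221)
12^8 ≡ 183^2 = 33489 ≡ 118 (mod 221)
12^16 ≡ 118^2 = 13924 ≡ 1 (mod 221)
12^32 ≡ 1^2 = 1 ≡ 1 (mod 221)
55 = 32 + 16 + 4 + 2 + 1 in binary powers of 2.
So 12^55 ≡ 1 · 1 · 183 · 144 · 12 ≡ 194 (mod 221).
Squaring chain: 194 → 66; never reaches −1, so base 12 is a Miller–Rabin witness that 221 is composite.

194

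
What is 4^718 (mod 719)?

1

4^1 ≡ 4 (mod 719)
4^2 ≡ 4^2 = 16 ≡ 16 (mod 719)
4^4 ≡ 16^2 = 256 ≡ 256 (mod 719)
4^8 ≡ 256^2 = 65536 ≡ 107 (mod 719)
4^16 ≡ 107^2 = 11449 ≡ 664 (mod 719)
4^32 ≡ 664^2 = 440896 ≡ 149 (mod 719)
4^64 ≡ 149^2 = 22201 ≡ 631 (mod 719)
4^128 ≡ 631^2 = 398161 ≡ 554 (mod 719)
4^256 ≡ 554^2 = 306916 ≡ 622 (mod 719)
4^512 ≡ 622^2 = 386884 ≡ 62 (mod 719)
718 = 512 + 128 + 64 + 8 + 4 + 2 in binary powers of 2.
So 4^718 ≡ 62 · 554 · 631 · 107 · 256 · 16 ≡ 1 (mod 719).
Since the result is 1, base 4 gives no evidence that 719 is composite.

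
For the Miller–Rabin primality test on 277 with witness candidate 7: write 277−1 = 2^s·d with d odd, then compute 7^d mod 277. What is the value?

276

277 − 1 = 276 = 2^2 · 69, so d = 69.
7^1 ≡ 7 (mod 277)
7^2 ≡ 7^2 = 49 ≡ 49 (mod 277)
7^4 ≡ 49^2 = 2401 ≡ 185 (mod 277)
7^8 ≡ 185^2 = 34225 ≡ 154 (mod 277)
7^16 ≡ 154^2 = 23716 ≡ 171 (mod 277)
7^32 ≡ 171^2 = 29241 ≡ 156 (mod 277)
7^64 ≡ 156^2 = 24336 ≡ 237 (mod 277)
69 = 64 + 4 + 1 in binary powers of 2.
So 7^69 ≡ 237 · 185 · 7 ≡ 276 (mod 277).
Since 7^d ≡ 276 (mod 277), base 7 does not prove 277 composite.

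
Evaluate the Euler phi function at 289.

Factor: 289 = 17^2.
φ(289) = 17^1·(17−1) = 272.

272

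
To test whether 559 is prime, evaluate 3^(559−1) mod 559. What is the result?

3^1 ≡ 3 (mod 559)
3^2 ≡ 3^2 = 9 ≡ 9 (mod 559)
3^4 ≡ 9^2 = 81 ≡ 81 (mod 559)
3^8 ≡ 81^2 = 6561 ≡ 412 (mod 559)
3^16 ≡ 412^2 = 169744 ≡ 367 (mod 559)
3^32 ≡ 367^2 = 134689 ≡ 529 (mod 559)
3^64 ≡ 529^2 = 279841 ≡ 341 (mod 559)
3^128 ≡ 341^2 = 116281 ≡ 9 (mod 559)
3^256 ≡ 9^2 = 81 ≡ 81 (mod 559)
3^512 ≡ 81^2 = 6561 ≡ 412 (mod 559)
558 = 512 + 32 + 8 + 4 + 2 in binary powers of 2.
So 3^558 ≡ 412 · 529 · 412 · 81 · 9 ≡ 391 (mod 559).
Since 391 ≠ 1, base 3 is a Fermat witness: 559 is composite.

391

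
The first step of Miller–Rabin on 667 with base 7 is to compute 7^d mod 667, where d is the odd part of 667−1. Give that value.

458

667 − 1 = 666 = 2^1 · 333, so d = 333.
7^1 ≡ 7 (mod 667)
7^2 ≡ 7^2 = 49 ≡ 49 (mod 667)
7^4 ≡ 49^2 = 2401 ≡ 400 (mod 667)
7^8 ≡ 400^2 = 160000 ≡ 587 (mod 667)
7^16 ≡ 587^2 = 344569 ≡ 397 (mod 667)
7^32 ≡ 397^2 = 157609 ≡ 197 (mod 667)
7^64 ≡ 197^2 = 38809 ≡ 123 (mod 667)
7^128 ≡ 123^2 = 15129 ≡ 455 (mod 667)
7^256 ≡ 455^2 = 207025 ≡ 255 (mod 667)
333 = 256 + 64 + 8 + 4 + 1 in binary powers of 2.
So 7^333 ≡ 255 · 123 · 587 · 400 · 7 ≡ 458 (mod 667).
Squaring chain: 458; never reaches −1, so base 7 is a Miller–Rabin witness that 667 is composite.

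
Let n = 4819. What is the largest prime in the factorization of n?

79

4819 = 61 · 79
79 is prime.
So 4819 = 61 · 79; the largest prime factor is 79.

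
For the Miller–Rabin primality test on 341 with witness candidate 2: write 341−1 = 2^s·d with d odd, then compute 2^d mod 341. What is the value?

32

341 − 1 = 340 = 2^2 · 85, so d = 85.
2^1 ≡ 2 (mod 341)
2^2 ≡ 2^2 = 4 ≡ 4 (mod 341)
2^4 ≡ 4^2 = 16 ≡ 16 (mod 341)
2^8 ≡ 16^2 = 256 ≡ 256 (mod 341)
2^16 ≡ 256^2 = 65536 ≡ 64 (mod 341)
2^32 ≡ 64^2 = 4096 ≡ 4 (mod 341)
2^64 ≡ 4^2 = 16 ≡ 16 (mod 341)
85 = 64 + 16 + 4 + 1 in binary powers of 2.
So 2^85 ≡ 16 · 64 · 16 · 2 ≡ 32 (mod 341).
Squaring chain: 32 → 1; never reaches −1, so base 2 is a Miller–Rabin witness that 341 is composite.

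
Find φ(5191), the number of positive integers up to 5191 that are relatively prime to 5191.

Factor: 5191 = 29 · 179.
φ(5191) = (29−1) · (179−1) = 28 · 178 = 4984.

4984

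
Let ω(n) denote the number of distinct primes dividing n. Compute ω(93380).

93380 = 2^2 · 23345
23345 = 5 · 4669
4669 = 7 · 667
667 = 23 · 29
93380 = 2^2 · 5 · 7 · 23 · 29, which has 5 distinct prime factors.

5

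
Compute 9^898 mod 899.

9^1 ≡ 9 (mod 899)
9^2 ≡ 9^2 = 81 ≡ 81 (mod 899)
9^4 ≡ 81^2 = 6561 ≡ 268 (mod 899)
9^8 ≡ 268^2 = 71824 ≡ 803 (mod 899)
9^16 ≡ 803^2 = 644809 ≡ 226 (mod 899)
9^32 ≡ 226^2 = 51076 ≡ 732 (mod 899)
9^64 ≡ 732^2 = 535824 ≡ 20 (mod 899)
9^128 ≡ 20^2 = 400 ≡ 400 (mod 899)
9^256 ≡ 400^2 = 160000 ≡ 877 (mod 899)
9^512 ≡ 877^2 = 769129 ≡ 484 (mod 899)
898 = 512 + 256 + 128 + 2 in binary powers of 2.
So 9^898 ≡ 484 · 877 · 400 · 81 ≡ 545 (mod 899).
Since 545 ≠ 1, base 9 is a Fermat witness: 899 is composite.

545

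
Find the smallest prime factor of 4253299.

4253299 is odd.
Digit sum 34, not divisible by 3.
Ends in 9: not divisible by 5.
7: 4253299 = 7·607614 + 1
11: 4253299 = 11·386663 + 6
13: 4253299 = 13·327176 + 11
17: 4253299 = 17·250194 + 1
19: 4253299 = 19·223857 + 16
23: 4253299 = 23·184926 + 1
29: 4253299 = 29·146665 + 14
31: 4253299 = 31·137203 + 6
37: 4253299 = 37·114954 + 1
41: 4253299 = 41·103739

41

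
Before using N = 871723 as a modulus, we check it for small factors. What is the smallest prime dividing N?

871723 is odd.
Digit sum 28, not divisible by 3.
Ends in 3: not divisible by 5.
7: 871723 = 7·124531 + 6
11: 871723 = 11·79247 + 6
13: 871723 = 13·67055 + 8
17: 871723 = 17·51277 + 14
19: 871723 = 19·45880 + 3
23: 871723 = 23·37901

23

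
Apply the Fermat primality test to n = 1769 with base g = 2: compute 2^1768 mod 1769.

625

2^1 ≡ 2 (mod 1769)
2^2 ≡ 2^2 = 4 ≡ 4 (mod 1769)
2^4 ≡ 4^2 = 16 ≡ 16 (mod 1769)
2^8 ≡ 16^2 = 256 ≡ 256 (mod 1769)
2^16 ≡ 256^2 = 65536 ≡ 83 (mod 1769)
2^32 ≡ 83^2 = 6889 ≡ 1582 (mod 1769)
2^64 ≡ 1582^2 = 2502724 ≡ 1358 (mod 1769)
2^128 ≡ 1358^2 = 1844164 ≡ 866 (mod 1769)
2^256 ≡ 866^2 = 749956 ≡ 1669 (mod 1769)
2^512 ≡ 1669^2 = 2785561 ≡ 1155 (mod 1769)
2^1024 ≡ 1155^2 = 1334025 ≡ 199 (mod 1769)
1768 = 1024 + 512 + 128 + 64 + 32 + 8 in binary powers of 2.
So 2^1768 ≡ 199 · 1155 · 866 · 1358 · 1582 · 256 ≡ 625 (mod 1769).
Since 625 ≠ 1, base 2 is a Fermat witness: 1769 is composite.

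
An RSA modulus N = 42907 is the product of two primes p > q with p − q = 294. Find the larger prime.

401

Since p = q + 294, we have 42907 = q(q + 294), so q² + 294q − 42907 = 0.
Discriminant: 294² + 4·42907 = 86436 + 171628 = 258064; √258064 = 508.
q = (−294 + 508)/2 = 107, and p = q + 294 = 401.
Check: 107 · 401 = 42907.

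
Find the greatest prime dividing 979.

89

979 = 11 · 89
89 is prime.
So 979 = 11 · 89; the largest prime factor is 89.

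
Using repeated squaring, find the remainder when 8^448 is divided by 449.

1

8^1 ≡ 8 (mod 449)
8^2 ≡ 8^2 = 64 ≡ 64 (mod 449)
8^4 ≡ 64^2 = 4096 ≡ 55 (mod 449)
8^8 ≡ 55^2 = 3025 ≡ 331 (mod 449)
8^16 ≡ 331^2 = 109561 ≡ 5 (mod 449)
8^32 ≡ 5^2 = 25 ≡ 25 (mod 449)
8^64 ≡ 25^2 = 625 ≡ 176 (mod 449)
8^128 ≡ 176^2 = 30976 ≡ 444 (mod 449)
8^256 ≡ 444^2 = 197136 ≡ 25 (mod 449)
448 = 256 + 128 + 64 in binary powers of 2.
So 8^448 ≡ 25 · 444 · 176 ≡ 1 (mod 449).
Since the result is 1, base 8 gives no evidence that 449 is composite.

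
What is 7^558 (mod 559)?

259

7^1 ≡ 7 (mod 559)
7^2 ≡ 7^2 = 49 ≡ 49 (mod 559)
7^4 ≡ 49^2 = 2401 ≡ 165 (mod 559)
7^8 ≡ 165^2 = 27225 ≡ 393 (mod 559)
7^16 ≡ 393^2 = 154449 ≡ 165 (mod 559)
7^32 ≡ 165^2 = 27225 ≡ 393 (mod 559)
7^64 ≡ 393^2 = 154449 ≡ 165 (mod 559)
7^128 ≡ 165^2 = 27225 ≡ 393 (mod 559)
7^256 ≡ 393^2 = 154449 ≡ 165 (mod 559)
7^512 ≡ 165^2 = 27225 ≡ 393 (mod 559)
558 = 512 + 32 + 8 + 4 + 2 in binary powers of 2.
So 7^558 ≡ 393 · 393 · 393 · 165 · 49 ≡ 259 (mod 559).
Since 259 ≠ 1, base 7 is a Fermat witness: 559 is composite.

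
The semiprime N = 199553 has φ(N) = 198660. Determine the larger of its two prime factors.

463

φ(n) = (p−1)(q−1) = n − (p+q) + 1, so p + q = 199553 − 198660 + 1 = 894.
p and q are the roots of t² − 894t + 199553 = 0.
Discriminant: 894² − 4·199553 = 799236 − 798212 = 1024; √1024 = 32.
q = (894 − 32)/2 = 431, p = (894 + 32)/2 = 463.
Check: 431 · 463 = 199553.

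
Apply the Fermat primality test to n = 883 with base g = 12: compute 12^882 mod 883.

12^1 ≡ 12 (mod 883)
12^2 ≡ 12^2 = 144 ≡ 144 (mod 883)
12^4 ≡ 144^2 = 20736 ≡ 427 (mod 883)
12^8 ≡ 427^2 = 182329 ≡ 431 (mod 883)
12^16 ≡ 431^2 = 185761 ≡ 331 (mod 883)
12^32 ≡ 331^2 = 109561 ≡ 69 (mod 883)
12^64 ≡ 69^2 = 4761 ≡ 346 (mod 883)
12^128 ≡ 346^2 = 119716 ≡ 511 (mod 883)
12^256 ≡ 511^2 = 261121 ≡ 636 (mod 883)
12^512 ≡ 636^2 = 404496 ≡ 82 (mod 883)
882 = 512 + 256 + 64 + 32 + 16 + 2 in binary powers of 2.
So 12^882 ≡ 82 · 636 · 346 · 69 · 331 · 144 ≡ 1 (mod 883).
Since the result is 1, base 12 gives no evidence that 883 is composite.

1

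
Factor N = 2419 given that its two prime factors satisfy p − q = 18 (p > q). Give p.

59

Since p = q + 18, we have 2419 = q(q + 18), so q² + 18q − 2419 = 0.
Discriminant: 18² + 4·2419 = 324 + 9676 = 10000; √10000 = 100.
q = (−18 + 100)/2 = 41, and p = q + 18 = 59.
Check: 41 · 59 = 2419.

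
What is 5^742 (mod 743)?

1

5^1 ≡ 5 (mod 743)
5^2 ≡ 5^2 = 25 ≡ 25 (mod 743)
5^4 ≡ 25^2 = 625 ≡ 625 (mod 743)
5^8 ≡ 625^2 = 390625 ≡ 550 (mod 743)
5^16 ≡ 550^2 = 302500 ≡ 99 (mod 743)
5^32 ≡ 99^2 = 9801 ≡ 142 (mod 743)
5^64 ≡ 142^2 = 20164 ≡ 103 (mod 743)
5^128 ≡ 103^2 = 10609 ≡ 207 (mod 743)
5^256 ≡ 207^2 = 42849 ≡ 498 (mod 743)
5^512 ≡ 498^2 = 248004 ≡ 585 (mod 743)
742 = 512 + 128 + 64 + 32 + 4 + 2 in binary powers of 2.
So 5^742 ≡ 585 · 207 · 103 · 142 · 625 · 25 ≡ 1 (mod 743).
Since the result is 1, base 5 gives no evidence that 743 is composite.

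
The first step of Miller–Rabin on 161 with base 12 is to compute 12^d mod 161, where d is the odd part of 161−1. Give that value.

161 − 1 = 160 = 2^5 · 5, so d = 5.
12^1 ≡ 12 (mod 161)
12^2 ≡ 12^2 = 144 ≡ 144 (mod 161)
12^4 ≡ 144^2 = 20736 ≡ 128 (mod 161)
5 = 4 + 1 in binary powers of 2.
So 12^5 ≡ 128 · 12 ≡ 87 (mod 161).
Squaring chain: 87 → 2 → 4 → 16 → 95; never reaches −1, so base 12 is a Miller–Rabin witness that 161 is composite.

87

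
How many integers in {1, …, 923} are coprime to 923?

Factor: 923 = 13 · 71.
φ(923) = (13−1) · (71−1) = 12 · 70 = 840.

840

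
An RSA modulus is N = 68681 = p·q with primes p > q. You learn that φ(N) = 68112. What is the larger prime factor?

397

φ(n) = (p−1)(q−1) = n − (p+q) + 1, so p + q = 68681 − 68112 + 1 = 570.
p and q are the roots of t² − 570t + 68681 = 0.
Discriminant: 570² − 4·68681 = 324900 − 274724 = 50176; √50176 = 224.
q = (570 − 224)/2 = 173, p = (570 + 224)/2 = 397.
Check: 173 · 397 = 68681.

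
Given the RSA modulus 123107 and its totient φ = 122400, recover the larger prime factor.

401

φ(n) = (p−1)(q−1) = n − (p+q) + 1, so p + q = 123107 − 122400 + 1 = 708.
p and q are the roots of t² − 708t + 123107 = 0.
Discriminant: 708² − 4·123107 = 501264 − 492428 = 8836; √8836 = 94.
q = (708 − 94)/2 = 307, p = (708 + 94)/2 = 401.
Check: 307 · 401 = 123107.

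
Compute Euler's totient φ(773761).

Factor: 773761 = 47 · 101 · 163.
φ(773761) = (47−1) · (101−1) · (163−1) = 46 · 100 · 162 = 745200.

745200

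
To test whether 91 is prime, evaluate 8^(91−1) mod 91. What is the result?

8^1 ≡ 8 (mod 91)
8^2 ≡ 8^2 = 64 ≡ 64 (mod 91)
8^4 ≡ 64^2 = 4096 ≡ 1 (mod 91)
8^8 ≡ 1^2 = 1 ≡ 1 (mod 91)
8^16 ≡ 1^2 = 1 ≡ 1 (mod 91)
8^32 ≡ 1^2 = 1 ≡ 1 (mod 91)
8^64 ≡ 1^2 = 1 ≡ 1 (mod 91)
90 = 64 + 16 + 8 + 2 in binary powers of 2.
So 8^90 ≡ 1 · 1 · 1 · 64 ≡ 64 (mod 91).
Since 64 ≠ 1, base 8 is a Fermat witness: 91 is composite.

64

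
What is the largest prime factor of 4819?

4819 = 61 · 79
79 is prime.
So 4819 = 61 · 79; the largest prime factor is 79.

79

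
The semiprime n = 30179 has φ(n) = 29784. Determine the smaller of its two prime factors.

103

φ(n) = (p−1)(q−1) = n − (p+q) + 1, so p + q = 30179 − 29784 + 1 = 396.
p and q are the roots of t² − 396t + 30179 = 0.
Discriminant: 396² − 4·30179 = 156816 − 120716 = 36100; √36100 = 190.
q = (396 − 190)/2 = 103, p = (396 + 190)/2 = 293.
Check: 103 · 293 = 30179.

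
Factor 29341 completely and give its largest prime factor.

61

29341 = 13 · 2257
2257 = 37 · 61
61 is prime.
So 29341 = 13 · 37 · 61; the largest prime factor is 61.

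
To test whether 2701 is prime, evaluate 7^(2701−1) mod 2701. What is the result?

7^1 ≡ 7 (mod 2701)
7^2 ≡ 7^2 = 49 ≡ 49 (mod 2701)
7^4 ≡ 49^2 = 2401 ≡ 2401 (mod 2701)
7^8 ≡ 2401^2 = 5764801 ≡ 867 (mod 2701)
7^16 ≡ 867^2 = 751689 ≡ 811 (mod 2701)
7^32 ≡ 811^2 = 657721 ≡ 1378 (mod 2701)
7^64 ≡ 1378^2 = 1898884 ≡ 81 (mod 2701)
7^128 ≡ 81^2 = 6561 ≡ 1159 (mod 2701)
7^256 ≡ 1159^2 = 1343281 ≡ 884 (mod 2701)
7^512 ≡ 884^2 = 781456 ≡ 867 (mod 2701)
7^1024 ≡ 867^2 = 751689 ≡ 811 (mod 2701)
7^2048 ≡ 811^2 = 657721 ≡ 1378 (mod 2701)
2700 = 2048 + 512 + 128 + 8 + 4 in binary powers of 2.
So 7^2700 ≡ 1378 · 867 · 1159 · 867 · 2401 ≡ 2554 (mod 2701).
Since 2554 ≠ 1, base 7 is a Fermat witness: 2701 is composite.

2554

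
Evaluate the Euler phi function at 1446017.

1407600

Factor: 1446017 = 101 · 103 · 139.
φ(1446017) = (101−1) · (103−1) · (139−1) = 100 · 102 · 138 = 1407600.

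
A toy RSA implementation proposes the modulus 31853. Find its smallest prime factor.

53

31853 is odd.
Digit sum 20, not divisible by 3.
Ends in 3: not divisible by 5.
7: 31853 = 7·4550 + 3
11: 31853 = 11·2895 + 8
13: 31853 = 13·2450 + 3
17: 31853 = 17·1873 + 12
19: 31853 = 19·1676 + 9
23: 31853 = 23·1384 + 21
29: 31853 = 29·1098 + 11
31: 31853 = 31·1027 + 16
37: 31853 = 37·860 + 33
41: 31853 = 41·776 + 37
43: 31853 = 43·740 + 33
47: 31853 = 47·677 + 34
53: 31853 = 53·601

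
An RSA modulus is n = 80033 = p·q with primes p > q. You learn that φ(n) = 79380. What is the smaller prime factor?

163

φ(n) = (p−1)(q−1) = n − (p+q) + 1, so p + q = 80033 − 79380 + 1 = 654.
p and q are the roots of t² − 654t + 80033 = 0.
Discriminant: 654² − 4·80033 = 427716 − 320132 = 107584; √107584 = 328.
q = (654 − 328)/2 = 163, p = (654 + 328)/2 = 491.
Check: 163 · 491 = 80033.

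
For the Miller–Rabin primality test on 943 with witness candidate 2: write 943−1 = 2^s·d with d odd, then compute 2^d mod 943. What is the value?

943 − 1 = 942 = 2^1 · 471, so d = 471.
2^1 ≡ 2 (mod 943)
2^2 ≡ 2^2 = 4 ≡ 4 (mod 943)
2^4 ≡ 4^2 = 16 ≡ 16 (mod 943)
2^8 ≡ 16^2 = 256 ≡ 256 (mod 943)
2^16 ≡ 256^2 = 65536 ≡ 469 (mod 943)
2^32 ≡ 469^2 = 219961 ≡ 242 (mod 943)
2^64 ≡ 242^2 = 58564 ≡ 98 (mod 943)
2^128 ≡ 98^2 = 9604 ≡ 174 (mod 943)
2^256 ≡ 174^2 = 30276 ≡ 100 (mod 943)
471 = 256 + 128 + 64 + 16 + 4 + 2 + 1 in binary powers of 2.
So 2^471 ≡ 100 · 174 · 98 · 469 · 16 · 4 · 2 ≡ 121 (mod 943).
Squaring chain: 121; never reaches −1, so base 2 is a Miller–Rabin witness that 943 is composite.

121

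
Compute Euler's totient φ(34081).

Factor: 34081 = 173 · 197.
φ(34081) = (173−1) · (197−1) = 172 · 196 = 33712.

33712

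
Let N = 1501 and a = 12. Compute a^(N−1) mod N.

12^1 ≡ 12 (mod 1501)
12^2 ≡ 12^2 = 144 ≡ 144 (mod 1501)
12^4 ≡ 144^2 = 20736 ≡ 1223 (mod 1501)
12^8 ≡ 1223^2 = 1495729 ≡ 733 (mod 1501)
12^16 ≡ 733^2 = 537289 ≡ 1432 (mod 1501)
12^32 ≡ 1432^2 = 2050624 ≡ 258 (mod 1501)
12^64 ≡ 258^2 = 66564 ≡ 520 (mod 1501)
12^128 ≡ 520^2 = 270400 ≡ 220 (mod 1501)
12^256 ≡ 220^2 = 48400 ≡ 368 (mod 1501)
12^512 ≡ 368^2 = 135424 ≡ 334 (mod 1501)
12^1024 ≡ 334^2 = 111556 ≡ 482 (mod 1501)
1500 = 1024 + 256 + 128 + 64 + 16 + 8 + 4 in binary powers of 2.
So 12^1500 ≡ 482 · 368 · 220 · 520 · 1432 · 733 · 1223 ≡ 571 (mod 1501).
Since 571 ≠ 1, base 12 is a Fermat witness: 1501 is composite.

571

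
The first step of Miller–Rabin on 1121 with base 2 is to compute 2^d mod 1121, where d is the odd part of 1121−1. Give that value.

1121 − 1 = 1120 = 2^5 · 35, so d = 35.
2^1 ≡ 2 (mod 1121)
2^2 ≡ 2^2 = 4 ≡ 4 (mod 1121)
2^4 ≡ 4^2 = 16 ≡ 16 (mod 1121)
2^8 ≡ 16^2 = 256 ≡ 256 (mod 1121)
2^16 ≡ 256^2 = 65536 ≡ 518 (mod 1121)
2^32 ≡ 518^2 = 268324 ≡ 405 (mod 1121)
35 = 32 + 2 + 1 in binary powers of 2.
So 2^35 ≡ 405 · 4 · 2 ≡ 998 (mod 1121).
Squaring chain: 998 → 556 → 861 → 340 → 137; never reaches −1, so base 2 is a Miller–Rabin witness that 1121 is composite.

998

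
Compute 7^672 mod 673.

7^1 ≡ 7 (mod 673)
7^2 ≡ 7^2 = 49 ≡ 49 (mod 673)
7^4 ≡ 49^2 = 2401 ≡ 382 (mod 673)
7^8 ≡ 382^2 = 145924 ≡ 556 (mod 673)
7^16 ≡ 556^2 = 309136 ≡ 229 (mod 673)
7^32 ≡ 229^2 = 52441 ≡ 620 (mod 673)
7^64 ≡ 620^2 = 384400 ≡ 117 (mod 673)
7^128 ≡ 117^2 = 13689 ≡ 229 (mod 673)
7^256 ≡ 229^2 = 52441 ≡ 620 (mod 673)
7^512 ≡ 620^2 = 384400 ≡ 117 (mod 673)
672 = 512 + 128 + 32 in binary powers of 2.
So 7^672 ≡ 117 · 229 · 620 ≡ 1 (mod 673).
Since the result is 1, base 7 gives no evidence that 673 is composite.

1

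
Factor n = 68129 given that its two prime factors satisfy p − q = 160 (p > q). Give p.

Since p = q + 160, we have 68129 = q(q + 160), so q² + 160q − 68129 = 0.
Discriminant: 160² + 4·68129 = 25600 + 272516 = 298116; √298116 = 546.
q = (−160 + 546)/2 = 193, and p = q + 160 = 353.
Check: 193 · 353 = 68129.

353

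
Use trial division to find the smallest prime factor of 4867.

4867 is odd.
Digit sum 25, not divisible by 3.
Ends in 7: not divisible by 5.
7: 4867 = 7·695 + 2
11: 4867 = 11·442 + 5
13: 4867 = 13·374 + 5
17: 4867 = 17·286 + 5
19: 4867 = 19·256 + 3
23: 4867 = 23·211 + 14
29: 4867 = 29·167 + 24
31: 4867 = 31·157

31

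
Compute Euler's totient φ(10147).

9936

Factor: 10147 = 73 · 139.
φ(10147) = (73−1) · (139−1) = 72 · 138 = 9936.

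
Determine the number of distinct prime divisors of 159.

2

159 = 3 · 53
159 = 3 · 53, which has 2 distinct prime factors.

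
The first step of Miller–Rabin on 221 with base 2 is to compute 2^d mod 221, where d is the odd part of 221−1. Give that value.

128

221 − 1 = 220 = 2^2 · 55, so d = 55.
2^1 ≡ 2 (mod 221)
2^2 ≡ 2^2 = 4 ≡ 4 (mod 221)
2^4 ≡ 4^2 = 16 ≡ 16 (mod 221)
2^8 ≡ 16^2 = 256 ≡ 35 (mod 221)
2^16 ≡ 35^2 = 1225 ≡ 120 (mod 221)
2^32 ≡ 120^2 = 14400 ≡ 35 (mod 221)
55 = 32 + 16 + 4 + 2 + 1 in binary powers of 2.
So 2^55 ≡ 35 · 120 · 16 · 4 · 2 ≡ 128 (mod 221).
Squaring chain: 128 → 30; never reaches −1, so base 2 is a Miller–Rabin witness that 221 is composite.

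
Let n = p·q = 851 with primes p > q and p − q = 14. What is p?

37

Since p = q + 14, we have 851 = q(q + 14), so q² + 14q − 851 = 0.
Discriminant: 14² + 4·851 = 196 + 3404 = 3600; √3600 = 60.
q = (−14 + 60)/2 = 23, and p = q + 14 = 37.
Check: 23 · 37 = 851.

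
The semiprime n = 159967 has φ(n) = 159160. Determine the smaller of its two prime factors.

φ(n) = (p−1)(q−1) = n − (p+q) + 1, so p + q = 159967 − 159160 + 1 = 808.
p and q are the roots of t² − 808t + 159967 = 0.
Discriminant: 808² − 4·159967 = 652864 − 639868 = 12996; √12996 = 114.
q = (808 − 114)/2 = 347, p = (808 + 114)/2 = 461.
Check: 347 · 461 = 159967.

347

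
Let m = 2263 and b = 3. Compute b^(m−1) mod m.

3^1 ≡ 3 (mod 2263)
3^2 ≡ 3^2 = 9 ≡ 9 (mod 2263)
3^4 ≡ 9^2 = 81 ≡ 81 (mod 2263)
3^8 ≡ 81^2 = 6561 ≡ 2035 (mod 2263)
3^16 ≡ 2035^2 = 4141225 ≡ 2198 (mod 2263)
3^32 ≡ 2198^2 = 4831204 ≡ 1962 (mod 2263)
3^64 ≡ 1962^2 = 3849444 ≡ 81 (mod 2263)
3^128 ≡ 81^2 = 6561 ≡ 2035 (mod 2263)
3^256 ≡ 2035^2 = 4141225 ≡ 2198 (mod 2263)
3^512 ≡ 2198^2 = 4831204 ≡ 1962 (mod 2263)
3^1024 ≡ 1962^2 = 3849444 ≡ 81 (mod 2263)
3^2048 ≡ 81^2 = 6561 ≡ 2035 (mod 2263)
2262 = 2048 + 128 + 64 + 16 + 4 + 2 in binary powers of 2.
So 3^2262 ≡ 2035 · 2035 · 81 · 2198 · 81 · 9 ≡ 2116 (mod 2263).
Since 2116 ≠ 1, base 3 is a Fermat witness: 2263 is composite.

2116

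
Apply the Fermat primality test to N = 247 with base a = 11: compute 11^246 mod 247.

11^1 ≡ 11 (mod 247)
11^2 ≡ 11^2 = 121 ≡ 121 (mod 247)
11^4 ≡ 121^2 = 14641 ≡ 68 (mod 247)
11^8 ≡ 68^2 = 4624 ≡ 178 (mod 247)
11^16 ≡ 178^2 = 31684 ≡ 68 (mod 247)
11^32 ≡ 68^2 = 4624 ≡ 178 (mod 247)
11^64 ≡ 178^2 = 31684 ≡ 68 (mod 247)
11^128 ≡ 68^2 = 4624 ≡ 178 (mod 247)
246 = 128 + 64 + 32 + 16 + 4 + 2 in binary powers of 2.
So 11^246 ≡ 178 · 68 · 178 · 68 · 68 · 121 ≡ 77 (mod 247).
Since 77 ≠ 1, base 11 is a Fermat witness: 247 is composite.

77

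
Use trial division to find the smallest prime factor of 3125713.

43

3125713 is odd.
Digit sum 22, not divisible by 3.
Ends in 3: not divisible by 5.
7: 3125713 = 7·446530 + 3
11: 3125713 = 11·284155 + 8
13: 3125713 = 13·240439 + 6
17: 3125713 = 17·183865 + 8
19: 3125713 = 19·164511 + 4
23: 3125713 = 23·135900 + 13
29: 3125713 = 29·107783 + 6
31: 3125713 = 31·100829 + 14
37: 3125713 = 37·84478 + 27
41: 3125713 = 41·76236 + 37
43: 3125713 = 43·72691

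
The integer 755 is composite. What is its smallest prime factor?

5

755 is odd.
Digit sum 17, not divisible by 3.
Ends in 5: divisible by 5.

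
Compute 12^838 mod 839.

12^1 ≡ 12 (mod 839)
12^2 ≡ 12^2 = 144 ≡ 144 (mod 839)
12^4 ≡ 144^2 = 20736 ≡ 600 (mod 839)
12^8 ≡ 600^2 = 360000 ≡ 69 (mod 839)
12^16 ≡ 69^2 = 4761 ≡ 566 (mod 839)
12^32 ≡ 566^2 = 320356 ≡ 697 (mod 839)
12^64 ≡ 697^2 = 485809 ≡ 28 (mod 839)
12^128 ≡ 28^2 = 784 ≡ 784 (mod 839)
12^256 ≡ 784^2 = 614656 ≡ 508 (mod 839)
12^512 ≡ 508^2 = 258064 ≡ 491 (mod 839)
838 = 512 + 256 + 64 + 4 + 2 in binary powers of 2.
So 12^838 ≡ 491 · 508 · 28 · 600 · 144 ≡ 1 (mod 839).
Since the result is 1, base 12 gives no evidence that 839 is composite.

1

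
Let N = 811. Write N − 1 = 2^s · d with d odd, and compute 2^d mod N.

811 − 1 = 810 = 2^1 · 405, so d = 405.
2^1 ≡ 2 (mod 811)
2^2 ≡ 2^2 = 4 ≡ 4 (mod 811)
2^4 ≡ 4^2 = 16 ≡ 16 (mod 811)
2^8 ≡ 16^2 = 256 ≡ 256 (mod 811)
2^16 ≡ 256^2 = 65536 ≡ 656 (mod 811)
2^32 ≡ 656^2 = 430336 ≡ 506 (mod 811)
2^64 ≡ 506^2 = 256036 ≡ 571 (mod 811)
2^128 ≡ 571^2 = 326041 ≡ 19 (mod 811)
2^256 ≡ 19^2 = 361 ≡ 361 (mod 811)
405 = 256 + 128 + 16 + 4 + 1 in binary powers of 2.
So 2^405 ≡ 361 · 19 · 656 · 16 · 2 ≡ 810 (mod 811).
Since 2^d ≡ 810 (mod 811), base 2 does not prove 811 composite.

810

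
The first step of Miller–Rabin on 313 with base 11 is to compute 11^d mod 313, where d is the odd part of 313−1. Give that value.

313 − 1 = 312 = 2^3 · 39, so d = 39.
11^1 ≡ 11 (mod 313)
11^2 ≡ 11^2 = 121 ≡ 121 (mod 313)
11^4 ≡ 121^2 = 14641 ≡ 243 (mod 313)
11^8 ≡ 243^2 = 59049 ≡ 205 (mod 313)
11^16 ≡ 205^2 = 42025 ≡ 83 (mod 313)
11^32 ≡ 83^2 = 6889 ≡ 3 (mod 313)
39 = 32 + 4 + 2 + 1 in binary powers of 2.
So 11^39 ≡ 3 · 243 · 121 · 11 ≡ 312 (mod 313).
Since 11^d ≡ 312 (mod 313), base 11 does not prove 313 composite.

312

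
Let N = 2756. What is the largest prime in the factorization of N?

2756 = 2 · 1378
1378 = 2 · 689
689 = 13 · 53
53 is prime.
So 2756 = 2^2 · 13 · 53; the largest prime factor is 53.

53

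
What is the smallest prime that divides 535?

535 is odd.
Digit sum 13, not divisible by 3.
Ends in 5: divisible by 5.

5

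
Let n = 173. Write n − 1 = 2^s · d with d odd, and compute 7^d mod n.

93

173 − 1 = 172 = 2^2 · 43, so d = 43.
7^1 ≡ 7 (mod 173)
7^2 ≡ 7^2 = 49 ≡ 49 (mod 173)
7^4 ≡ 49^2 = 2401 ≡ 152 (mod 173)
7^8 ≡ 152^2 = 23104 ≡ 95 (mod 173)
7^16 ≡ 95^2 = 9025 ≡ 29 (mod 173)
7^32 ≡ 29^2 = 841 ≡ 149 (mod 173)
43 = 32 + 8 + 2 + 1 in binary powers of 2.
So 7^43 ≡ 149 · 95 · 49 · 7 ≡ 93 (mod 173).
Squaring chain: 93 → 172; reaches −1, so base 7 does not prove 173 composite.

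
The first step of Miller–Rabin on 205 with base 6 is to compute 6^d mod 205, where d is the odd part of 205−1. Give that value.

151

205 − 1 = 204 = 2^2 · 51, so d = 51.
6^1 ≡ 6 (mod 205)
6^2 ≡ 6^2 = 36 ≡ 36 (mod 205)
6^4 ≡ 36^2 = 1296 ≡ 66 (mod 205)
6^8 ≡ 66^2 = 4356 ≡ 51 (mod 205)
6^16 ≡ 51^2 = 2601 ≡ 141 (mod 205)
6^32 ≡ 141^2 = 19881 ≡ 201 (mod 205)
51 = 32 + 16 + 2 + 1 in binary powers of 2.
So 6^51 ≡ 201 · 141 · 36 · 6 ≡ 151 (mod 205).
Squaring chain: 151 → 46; never reaches −1, so base 6 is a Miller–Rabin witness that 205 is composite.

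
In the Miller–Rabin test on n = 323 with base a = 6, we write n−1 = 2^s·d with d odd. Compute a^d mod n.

323 − 1 = 322 = 2^1 · 161, so d = 161.
6^1 ≡ 6 (mod 323)
6^2 ≡ 6^2 = 36 ≡ 36 (mod 323)
6^4 ≡ 36^2 = 1296 ≡ 4 (mod 323)
6^8 ≡ 4^2 = 16 ≡ 16 (mod 323)
6^16 ≡ 16^2 = 256 ≡ 256 (mod 323)
6^32 ≡ 256^2 = 65536 ≡ 290 (mod 323)
6^64 ≡ 290^2 = 84100 ≡ 120 (mod 323)
6^128 ≡ 120^2 = 14400 ≡ 188 (mod 323)
161 = 128 + 32 + 1 in binary powers of 2.
So 6^161 ≡ 188 · 290 · 6 ≡ 244 (mod 323).
Squaring chain: 244; never reaches −1, so base 6 is a Miller–Rabin witness that 323 is composite.

244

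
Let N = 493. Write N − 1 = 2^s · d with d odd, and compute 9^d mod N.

457

493 − 1 = 492 = 2^2 · 123, so d = 123.
9^1 ≡ 9 (mod 493)
9^2 ≡ 9^2 = 81 ≡ 81 (mod 493)
9^4 ≡ 81^2 = 6561 ≡ 152 (mod 493)
9^8 ≡ 152^2 = 23104 ≡ 426 (mod 493)
9^16 ≡ 426^2 = 181476 ≡ 52 (mod 493)
9^32 ≡ 52^2 = 2704 ≡ 239 (mod 493)
9^64 ≡ 239^2 = 57121 ≡ 426 (mod 493)
123 = 64 + 32 + 16 + 8 + 2 + 1 in binary powers of 2.
So 9^123 ≡ 426 · 239 · 52 · 426 · 81 · 9 ≡ 457 (mod 493).
Squaring chain: 457 → 310; never reaches −1, so base 9 is a Miller–Rabin witness that 493 is composite.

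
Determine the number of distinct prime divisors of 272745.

272745 = 3^2 · 30305
30305 = 5 · 6061
6061 = 11 · 551
551 = 19 · 29
272745 = 3^2 · 5 · 11 · 19 · 29, which has 5 distinct prime factors.

5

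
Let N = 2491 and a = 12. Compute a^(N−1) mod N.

873

12^1 ≡ 12 (mod 2491)
12^2 ≡ 12^2 = 144 ≡ 144 (mod 2491)
12^4 ≡ 144^2 = 20736 ≡ 808 (mod 2491)
12^8 ≡ 808^2 = 652864 ≡ 222 (mod 2491)
12^16 ≡ 222^2 = 49284 ≡ 1955 (mod 2491)
12^32 ≡ 1955^2 = 3822025 ≡ 831 (mod 2491)
12^64 ≡ 831^2 = 690561 ≡ 554 (mod 2491)
12^128 ≡ 554^2 = 306916 ≡ 523 (mod 2491)
12^256 ≡ 523^2 = 273529 ≡ 2010 (mod 2491)
12^512 ≡ 2010^2 = 4040100 ≡ 2189 (mod 2491)
12^1024 ≡ 2189^2 = 4791721 ≡ 1528 (mod 2491)
12^2048 ≡ 1528^2 = 2334784 ≡ 717 (mod 2491)
2490 = 2048 + 256 + 128 + 32 + 16 + 8 + 2 in binary powers of 2.
So 12^2490 ≡ 717 · 2010 · 523 · 831 · 1955 · 222 · 144 ≡ 873 (mod 2491).
Since 873 ≠ 1, base 12 is a Fermat witness: 2491 is composite.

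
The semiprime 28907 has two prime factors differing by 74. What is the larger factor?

Since p = q + 74, we have 28907 = q(q + 74), so q² + 74q − 28907 = 0.
Discriminant: 74² + 4·28907 = 5476 + 115628 = 121104; √121104 = 348.
q = (−74 + 348)/2 = 137, and p = q + 74 = 211.
Check: 137 · 211 = 28907.

211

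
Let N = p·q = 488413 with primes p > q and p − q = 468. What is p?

Since p = q + 468, we have 488413 = q(q + 468), so q² + 468q − 488413 = 0.
Discriminant: 468² + 4·488413 = 219024 + 1953652 = 2172676; √2172676 = 1474.
q = (−468 + 1474)/2 = 503, and p = q + 468 = 971.
Check: 503 · 971 = 488413.

971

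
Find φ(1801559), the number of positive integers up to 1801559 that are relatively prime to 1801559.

1757056

Factor: 1801559 = 107 · 113 · 149.
φ(1801559) = (107−1) · (113−1) · (149−1) = 106 · 112 · 148 = 1757056.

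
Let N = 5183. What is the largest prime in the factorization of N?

73

5183 = 71 · 73
73 is prime.
So 5183 = 71 · 73; the largest prime factor is 73.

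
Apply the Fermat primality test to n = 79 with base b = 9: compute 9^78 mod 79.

1

9^1 ≡ 9 (mod 79)
9^2 ≡ 9^2 = 81 ≡ 2 (mod 79)
9^4 ≡ 2^2 = 4 ≡ 4 (mod 79)
9^8 ≡ 4^2 = 16 ≡ 16 (mod 79)
9^16 ≡ 16^2 = 256 ≡ 19 (mod 79)
9^32 ≡ 19^2 = 361 ≡ 45 (mod 79)
9^64 ≡ 45^2 = 2025 ≡ 50 (mod 79)
78 = 64 + 8 + 4 + 2 in binary powers of 2.
So 9^78 ≡ 50 · 16 · 4 · 2 ≡ 1 (mod 79).
Since the result is 1, base 9 gives no evidence that 79 is composite.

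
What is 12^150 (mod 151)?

12^1 ≡ 12 (mod 151)
12^2 ≡ 12^2 = 144 ≡ 144 (mod 151)
12^4 ≡ 144^2 = 20736 ≡ 49 (mod 151)
12^8 ≡ 49^2 = 2401 ≡ 136 (mod 151)
12^16 ≡ 136^2 = 18496 ≡ 74 (mod 151)
12^32 ≡ 74^2 = 5476 ≡ 40 (mod 151)
12^64 ≡ 40^2 = 1600 ≡ 90 (mod 151)
12^128 ≡ 90^2 = 8100 ≡ 97 (mod 151)
150 = 128 + 16 + 4 + 2 in binary powers of 2.
So 12^150 ≡ 97 · 74 · 49 · 144 ≡ 1 (mod 151).
Since the result is 1, base 12 gives no evidence that 151 is composite.

1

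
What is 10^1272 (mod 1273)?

349

10^1 ≡ 10 (mod 1273)
10^2 ≡ 10^2 = 100 ≡ 100 (mod 1273)
10^4 ≡ 100^2 = 10000 ≡ 1089 (mod 1273)
10^8 ≡ 1089^2 = 1185921 ≡ 758 (mod 1273)
10^16 ≡ 758^2 = 574564 ≡ 441 (mod 1273)
10^32 ≡ 441^2 = 194481 ≡ 985 (mod 1273)
10^64 ≡ 985^2 = 970225 ≡ 199 (mod 1273)
10^128 ≡ 199^2 = 39601 ≡ 138 (mod 1273)
10^256 ≡ 138^2 = 19044 ≡ 1222 (mod 1273)
10^512 ≡ 1222^2 = 1493284 ≡ 55 (mod 1273)
10^1024 ≡ 55^2 = 3025 ≡ 479 (mod 1273)
1272 = 1024 + 128 + 64 + 32 + 16 + 8 in binary powers of 2.
So 10^1272 ≡ 479 · 138 · 199 · 985 · 441 · 758 ≡ 349 (mod 1273).
Since 349 ≠ 1, base 10 is a Fermat witness: 1273 is composite.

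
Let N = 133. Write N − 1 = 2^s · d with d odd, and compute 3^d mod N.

69

133 − 1 = 132 = 2^2 · 33, so d = 33.
3^1 ≡ 3 (mod 133)
3^2 ≡ 3^2 = 9 ≡ 9 (mod 133)
3^4 ≡ 9^2 = 81 ≡ 81 (mod 133)
3^8 ≡ 81^2 = 6561 ≡ 44 (mod 133)
3^16 ≡ 44^2 = 1936 ≡ 74 (mod 133)
3^32 ≡ 74^2 = 5476 ≡ 23 (mod 133)
33 = 32 + 1 in binary powers of 2.
So 3^33 ≡ 23 · 3 ≡ 69 (mod 133).
Squaring chain: 69 → 106; never reaches −1, so base 3 is a Miller–Rabin witness that 133 is composite.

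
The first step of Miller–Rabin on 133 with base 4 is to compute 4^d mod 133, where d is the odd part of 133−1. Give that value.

133 − 1 = 132 = 2^2 · 33, so d = 33.
4^1 ≡ 4 (mod 133)
4^2 ≡ 4^2 = 16 ≡ 16 (mod 133)
4^4 ≡ 16^2 = 256 ≡ 123 (mod 133)
4^8 ≡ 123^2 = 15129 ≡ 100 (mod 133)
4^16 ≡ 100^2 = 10000 ≡ 25 (mod 133)
4^32 ≡ 25^2 = 625 ≡ 93 (mod 133)
33 = 32 + 1 in binary powers of 2.
So 4^33 ≡ 93 · 4 ≡ 106 (mod 133).
Squaring chain: 106 → 64; never reaches −1, so base 4 is a Miller–Rabin witness that 133 is composite.

106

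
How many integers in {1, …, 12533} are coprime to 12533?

12300

Factor: 12533 = 83 · 151.
φ(12533) = (83−1) · (151−1) = 82 · 150 = 12300.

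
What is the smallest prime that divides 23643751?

73

23643751 is odd.
Digit sum 31, not divisible by 3.
Ends in 1: not divisible by 5.
7: 23643751 = 7·3377678 + 5
11: 23643751 = 11·2149431 + 10
13: 23643751 = 13·1818750 + 1
17: 23643751 = 17·1390808 + 15
19: 23643751 = 19·1244407 + 18
23: 23643751 = 23·1027989 + 4
29: 23643751 = 29·815301 + 22
31: 23643751 = 31·762701 + 20
37: 23643751 = 37·639020 + 11
41: 23643751 = 41·576676 + 35
43: 23643751 = 43·549854 + 29
47: 23643751 = 47·503058 + 25
53: 23643751 = 53·446108 + 27
59: 23643751 = 59·400741 + 32
61: 23643751 = 61·387602 + 29
67: 23643751 = 67·352891 + 54
71: 23643751 = 71·333010 + 41
73: 23643751 = 73·323887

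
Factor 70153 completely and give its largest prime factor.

73

70153 = 31 · 2263
2263 = 31 · 73
73 is prime.
So 70153 = 31^2 · 73; the largest prime factor is 73.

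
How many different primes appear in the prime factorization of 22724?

4

22724 = 2^2 · 5681
5681 = 13 · 437
437 = 19 · 23
22724 = 2^2 · 13 · 19 · 23, which has 4 distinct prime factors.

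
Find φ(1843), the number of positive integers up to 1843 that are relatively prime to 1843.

Factor: 1843 = 19 · 97.
φ(1843) = (19−1) · (97−1) = 18 · 96 = 1728.

1728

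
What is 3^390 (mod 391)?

3^1 ≡ 3 (mod 391)
3^2 ≡ 3^2 = 9 ≡ 9 (mod 391)
3^4 ≡ 9^2 = 81 ≡ 81 (mod 391)
3^8 ≡ 81^2 = 6561 ≡ 305 (mod 391)
3^16 ≡ 305^2 = 93025 ≡ 358 (mod 391)
3^32 ≡ 358^2 = 128164 ≡ 307 (mod 391)
3^64 ≡ 307^2 = 94249 ≡ 18 (mod 391)
3^128 ≡ 18^2 = 324 ≡ 324 (mod 391)
3^256 ≡ 324^2 = 104976 ≡ 188 (mod 391)
390 = 256 + 128 + 4 + 2 in binary powers of 2.
So 3^390 ≡ 188 · 324 · 81 · 9 ≡ 151 (mod 391).
Since 151 ≠ 1, base 3 is a Fermat witness: 391 is composite.

151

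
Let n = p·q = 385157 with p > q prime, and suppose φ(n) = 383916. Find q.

599

φ(n) = (p−1)(q−1) = n − (p+q) + 1, so p + q = 385157 − 383916 + 1 = 1242.
p and q are the roots of t² − 1242t + 385157 = 0.
Discriminant: 1242² − 4·385157 = 1542564 − 1540628 = 1936; √1936 = 44.
q = (1242 − 44)/2 = 599, p = (1242 + 44)/2 = 643.
Check: 599 · 643 = 385157.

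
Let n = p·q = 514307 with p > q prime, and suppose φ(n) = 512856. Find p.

φ(n) = (p−1)(q−1) = n − (p+q) + 1, so p + q = 514307 − 512856 + 1 = 1452.
p and q are the roots of t² − 1452t + 514307 = 0.
Discriminant: 1452² − 4·514307 = 2108304 − 2057228 = 51076; √51076 = 226.
q = (1452 − 226)/2 = 613, p = (1452 + 226)/2 = 839.
Check: 613 · 839 = 514307.

839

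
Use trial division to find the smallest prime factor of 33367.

61

33367 is odd.
Digit sum 22, not divisible by 3.
Ends in 7: not divisible by 5.
7: 33367 = 7·4766 + 5
11: 33367 = 11·3033 + 4
13: 33367 = 13·2566 + 9
17: 33367 = 17·1962 + 13
19: 33367 = 19·1756 + 3
23: 33367 = 23·1450 + 17
29: 33367 = 29·1150 + 17
31: 33367 = 31·1076 + 11
37: 33367 = 37·901 + 30
41: 33367 = 41·813 + 34
43: 33367 = 43·775 + 42
47: 33367 = 47·709 + 44
53: 33367 = 53·629 + 30
59: 33367 = 59·565 + 32
61: 33367 = 61·547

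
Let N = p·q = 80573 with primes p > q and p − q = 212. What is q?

197

Since p = q + 212, we have 80573 = q(q + 212), so q² + 212q − 80573 = 0.
Discriminant: 212² + 4·80573 = 44944 + 322292 = 367236; √367236 = 606.
q = (−212 + 606)/2 = 197, and p = q + 212 = 409.
Check: 197 · 409 = 80573.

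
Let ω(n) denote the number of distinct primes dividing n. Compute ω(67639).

67639 = 11^2 · 559
559 = 13 · 43
67639 = 11^2 · 13 · 43, which has 3 distinct prime factors.

3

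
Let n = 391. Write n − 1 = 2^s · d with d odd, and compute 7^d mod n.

241

391 − 1 = 390 = 2^1 · 195, so d = 195.
7^1 ≡ 7 (mod 391)
7^2 ≡ 7^2 = 49 ≡ 49 (mod 391)
7^4 ≡ 49^2 = 2401 ≡ 55 (mod 391)
7^8 ≡ 55^2 = 3025 ≡ 288 (mod 391)
7^16 ≡ 288^2 = 82944 ≡ 52 (mod 391)
7^32 ≡ 52^2 = 2704 ≡ 358 (mod 391)
7^64 ≡ 358^2 = 128164 ≡ 307 (mod 391)
7^128 ≡ 307^2 = 94249 ≡ 18 (mod 391)
195 = 128 + 64 + 2 + 1 in binary powers of 2.
So 7^195 ≡ 18 · 307 · 49 · 7 ≡ 241 (mod 391).
Squaring chain: 241; never reaches −1, so base 7 is a Miller–Rabin witness that 391 is composite.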